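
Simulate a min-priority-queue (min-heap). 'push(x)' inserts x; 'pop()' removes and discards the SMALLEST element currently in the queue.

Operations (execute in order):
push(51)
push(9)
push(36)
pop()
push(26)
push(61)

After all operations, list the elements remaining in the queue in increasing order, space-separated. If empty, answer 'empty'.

push(51): heap contents = [51]
push(9): heap contents = [9, 51]
push(36): heap contents = [9, 36, 51]
pop() → 9: heap contents = [36, 51]
push(26): heap contents = [26, 36, 51]
push(61): heap contents = [26, 36, 51, 61]

Answer: 26 36 51 61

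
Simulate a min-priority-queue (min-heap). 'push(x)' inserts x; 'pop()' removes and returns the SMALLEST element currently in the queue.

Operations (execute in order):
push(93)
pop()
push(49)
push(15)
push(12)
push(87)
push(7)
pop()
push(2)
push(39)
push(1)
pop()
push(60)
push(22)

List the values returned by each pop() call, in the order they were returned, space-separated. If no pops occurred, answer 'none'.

push(93): heap contents = [93]
pop() → 93: heap contents = []
push(49): heap contents = [49]
push(15): heap contents = [15, 49]
push(12): heap contents = [12, 15, 49]
push(87): heap contents = [12, 15, 49, 87]
push(7): heap contents = [7, 12, 15, 49, 87]
pop() → 7: heap contents = [12, 15, 49, 87]
push(2): heap contents = [2, 12, 15, 49, 87]
push(39): heap contents = [2, 12, 15, 39, 49, 87]
push(1): heap contents = [1, 2, 12, 15, 39, 49, 87]
pop() → 1: heap contents = [2, 12, 15, 39, 49, 87]
push(60): heap contents = [2, 12, 15, 39, 49, 60, 87]
push(22): heap contents = [2, 12, 15, 22, 39, 49, 60, 87]

Answer: 93 7 1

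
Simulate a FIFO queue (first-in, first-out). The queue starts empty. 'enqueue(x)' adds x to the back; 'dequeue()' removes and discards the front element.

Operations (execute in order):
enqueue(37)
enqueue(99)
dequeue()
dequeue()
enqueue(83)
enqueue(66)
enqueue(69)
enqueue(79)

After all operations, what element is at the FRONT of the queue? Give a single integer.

enqueue(37): queue = [37]
enqueue(99): queue = [37, 99]
dequeue(): queue = [99]
dequeue(): queue = []
enqueue(83): queue = [83]
enqueue(66): queue = [83, 66]
enqueue(69): queue = [83, 66, 69]
enqueue(79): queue = [83, 66, 69, 79]

Answer: 83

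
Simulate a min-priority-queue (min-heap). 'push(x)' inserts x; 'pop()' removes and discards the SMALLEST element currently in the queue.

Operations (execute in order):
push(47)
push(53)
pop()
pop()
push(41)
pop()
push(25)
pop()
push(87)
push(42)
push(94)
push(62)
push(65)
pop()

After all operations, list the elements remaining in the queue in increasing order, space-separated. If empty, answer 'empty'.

push(47): heap contents = [47]
push(53): heap contents = [47, 53]
pop() → 47: heap contents = [53]
pop() → 53: heap contents = []
push(41): heap contents = [41]
pop() → 41: heap contents = []
push(25): heap contents = [25]
pop() → 25: heap contents = []
push(87): heap contents = [87]
push(42): heap contents = [42, 87]
push(94): heap contents = [42, 87, 94]
push(62): heap contents = [42, 62, 87, 94]
push(65): heap contents = [42, 62, 65, 87, 94]
pop() → 42: heap contents = [62, 65, 87, 94]

Answer: 62 65 87 94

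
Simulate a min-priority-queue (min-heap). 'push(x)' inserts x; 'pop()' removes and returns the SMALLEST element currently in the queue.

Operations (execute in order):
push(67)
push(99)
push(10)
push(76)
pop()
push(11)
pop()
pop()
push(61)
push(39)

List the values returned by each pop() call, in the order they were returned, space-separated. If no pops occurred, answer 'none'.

Answer: 10 11 67

Derivation:
push(67): heap contents = [67]
push(99): heap contents = [67, 99]
push(10): heap contents = [10, 67, 99]
push(76): heap contents = [10, 67, 76, 99]
pop() → 10: heap contents = [67, 76, 99]
push(11): heap contents = [11, 67, 76, 99]
pop() → 11: heap contents = [67, 76, 99]
pop() → 67: heap contents = [76, 99]
push(61): heap contents = [61, 76, 99]
push(39): heap contents = [39, 61, 76, 99]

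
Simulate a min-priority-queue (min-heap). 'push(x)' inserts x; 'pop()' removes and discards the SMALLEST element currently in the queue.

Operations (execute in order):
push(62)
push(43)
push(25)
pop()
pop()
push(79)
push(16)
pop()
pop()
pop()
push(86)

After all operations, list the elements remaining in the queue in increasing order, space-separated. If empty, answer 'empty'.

push(62): heap contents = [62]
push(43): heap contents = [43, 62]
push(25): heap contents = [25, 43, 62]
pop() → 25: heap contents = [43, 62]
pop() → 43: heap contents = [62]
push(79): heap contents = [62, 79]
push(16): heap contents = [16, 62, 79]
pop() → 16: heap contents = [62, 79]
pop() → 62: heap contents = [79]
pop() → 79: heap contents = []
push(86): heap contents = [86]

Answer: 86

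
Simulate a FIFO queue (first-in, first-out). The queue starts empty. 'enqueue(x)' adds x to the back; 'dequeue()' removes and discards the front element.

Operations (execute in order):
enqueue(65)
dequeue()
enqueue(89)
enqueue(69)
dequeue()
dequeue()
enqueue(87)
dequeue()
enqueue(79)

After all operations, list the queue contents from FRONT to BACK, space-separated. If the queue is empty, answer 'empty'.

enqueue(65): [65]
dequeue(): []
enqueue(89): [89]
enqueue(69): [89, 69]
dequeue(): [69]
dequeue(): []
enqueue(87): [87]
dequeue(): []
enqueue(79): [79]

Answer: 79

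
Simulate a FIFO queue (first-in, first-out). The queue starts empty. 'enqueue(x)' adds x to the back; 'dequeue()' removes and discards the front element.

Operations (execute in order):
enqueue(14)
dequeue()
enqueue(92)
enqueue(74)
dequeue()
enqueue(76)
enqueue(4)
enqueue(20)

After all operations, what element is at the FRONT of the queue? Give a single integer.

enqueue(14): queue = [14]
dequeue(): queue = []
enqueue(92): queue = [92]
enqueue(74): queue = [92, 74]
dequeue(): queue = [74]
enqueue(76): queue = [74, 76]
enqueue(4): queue = [74, 76, 4]
enqueue(20): queue = [74, 76, 4, 20]

Answer: 74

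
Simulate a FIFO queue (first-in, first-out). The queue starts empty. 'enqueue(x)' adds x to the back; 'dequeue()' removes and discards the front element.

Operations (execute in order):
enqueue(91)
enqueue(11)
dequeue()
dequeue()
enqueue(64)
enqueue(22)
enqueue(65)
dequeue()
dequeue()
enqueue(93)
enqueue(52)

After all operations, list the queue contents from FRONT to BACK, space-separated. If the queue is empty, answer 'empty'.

Answer: 65 93 52

Derivation:
enqueue(91): [91]
enqueue(11): [91, 11]
dequeue(): [11]
dequeue(): []
enqueue(64): [64]
enqueue(22): [64, 22]
enqueue(65): [64, 22, 65]
dequeue(): [22, 65]
dequeue(): [65]
enqueue(93): [65, 93]
enqueue(52): [65, 93, 52]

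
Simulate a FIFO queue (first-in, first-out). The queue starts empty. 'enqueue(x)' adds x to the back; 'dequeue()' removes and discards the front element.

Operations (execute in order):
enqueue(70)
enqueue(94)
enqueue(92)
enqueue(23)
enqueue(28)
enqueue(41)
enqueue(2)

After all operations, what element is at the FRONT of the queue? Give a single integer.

enqueue(70): queue = [70]
enqueue(94): queue = [70, 94]
enqueue(92): queue = [70, 94, 92]
enqueue(23): queue = [70, 94, 92, 23]
enqueue(28): queue = [70, 94, 92, 23, 28]
enqueue(41): queue = [70, 94, 92, 23, 28, 41]
enqueue(2): queue = [70, 94, 92, 23, 28, 41, 2]

Answer: 70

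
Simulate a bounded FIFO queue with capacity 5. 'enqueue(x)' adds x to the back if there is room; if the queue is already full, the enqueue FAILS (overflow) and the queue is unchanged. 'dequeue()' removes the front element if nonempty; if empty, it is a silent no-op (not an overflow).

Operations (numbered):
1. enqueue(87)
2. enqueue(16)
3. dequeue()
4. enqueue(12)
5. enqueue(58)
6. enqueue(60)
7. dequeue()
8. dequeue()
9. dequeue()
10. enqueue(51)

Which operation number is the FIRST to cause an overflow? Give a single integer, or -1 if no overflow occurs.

1. enqueue(87): size=1
2. enqueue(16): size=2
3. dequeue(): size=1
4. enqueue(12): size=2
5. enqueue(58): size=3
6. enqueue(60): size=4
7. dequeue(): size=3
8. dequeue(): size=2
9. dequeue(): size=1
10. enqueue(51): size=2

Answer: -1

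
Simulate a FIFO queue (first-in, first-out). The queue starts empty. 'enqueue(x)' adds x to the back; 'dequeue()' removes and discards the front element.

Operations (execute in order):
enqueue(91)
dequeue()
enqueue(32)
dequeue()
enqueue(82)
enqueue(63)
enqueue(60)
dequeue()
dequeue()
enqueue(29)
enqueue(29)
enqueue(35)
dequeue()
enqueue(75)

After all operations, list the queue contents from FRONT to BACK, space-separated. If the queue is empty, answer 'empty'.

Answer: 29 29 35 75

Derivation:
enqueue(91): [91]
dequeue(): []
enqueue(32): [32]
dequeue(): []
enqueue(82): [82]
enqueue(63): [82, 63]
enqueue(60): [82, 63, 60]
dequeue(): [63, 60]
dequeue(): [60]
enqueue(29): [60, 29]
enqueue(29): [60, 29, 29]
enqueue(35): [60, 29, 29, 35]
dequeue(): [29, 29, 35]
enqueue(75): [29, 29, 35, 75]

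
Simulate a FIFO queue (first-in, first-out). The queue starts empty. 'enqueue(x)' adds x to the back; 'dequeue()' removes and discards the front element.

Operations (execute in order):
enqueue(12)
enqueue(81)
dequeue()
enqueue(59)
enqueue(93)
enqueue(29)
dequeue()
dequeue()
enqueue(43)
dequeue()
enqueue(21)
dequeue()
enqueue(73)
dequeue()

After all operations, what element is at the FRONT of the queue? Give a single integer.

Answer: 21

Derivation:
enqueue(12): queue = [12]
enqueue(81): queue = [12, 81]
dequeue(): queue = [81]
enqueue(59): queue = [81, 59]
enqueue(93): queue = [81, 59, 93]
enqueue(29): queue = [81, 59, 93, 29]
dequeue(): queue = [59, 93, 29]
dequeue(): queue = [93, 29]
enqueue(43): queue = [93, 29, 43]
dequeue(): queue = [29, 43]
enqueue(21): queue = [29, 43, 21]
dequeue(): queue = [43, 21]
enqueue(73): queue = [43, 21, 73]
dequeue(): queue = [21, 73]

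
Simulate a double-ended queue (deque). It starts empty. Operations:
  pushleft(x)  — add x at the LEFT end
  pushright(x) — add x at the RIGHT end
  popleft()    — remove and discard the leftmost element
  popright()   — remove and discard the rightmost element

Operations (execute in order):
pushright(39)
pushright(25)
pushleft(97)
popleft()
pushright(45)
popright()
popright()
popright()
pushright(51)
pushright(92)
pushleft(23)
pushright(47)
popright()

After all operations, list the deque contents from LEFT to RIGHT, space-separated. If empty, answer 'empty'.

pushright(39): [39]
pushright(25): [39, 25]
pushleft(97): [97, 39, 25]
popleft(): [39, 25]
pushright(45): [39, 25, 45]
popright(): [39, 25]
popright(): [39]
popright(): []
pushright(51): [51]
pushright(92): [51, 92]
pushleft(23): [23, 51, 92]
pushright(47): [23, 51, 92, 47]
popright(): [23, 51, 92]

Answer: 23 51 92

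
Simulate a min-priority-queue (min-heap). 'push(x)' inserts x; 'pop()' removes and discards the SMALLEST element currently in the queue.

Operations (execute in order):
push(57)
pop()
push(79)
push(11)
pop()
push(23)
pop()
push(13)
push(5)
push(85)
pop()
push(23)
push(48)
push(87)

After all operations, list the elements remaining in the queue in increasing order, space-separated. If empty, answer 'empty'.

Answer: 13 23 48 79 85 87

Derivation:
push(57): heap contents = [57]
pop() → 57: heap contents = []
push(79): heap contents = [79]
push(11): heap contents = [11, 79]
pop() → 11: heap contents = [79]
push(23): heap contents = [23, 79]
pop() → 23: heap contents = [79]
push(13): heap contents = [13, 79]
push(5): heap contents = [5, 13, 79]
push(85): heap contents = [5, 13, 79, 85]
pop() → 5: heap contents = [13, 79, 85]
push(23): heap contents = [13, 23, 79, 85]
push(48): heap contents = [13, 23, 48, 79, 85]
push(87): heap contents = [13, 23, 48, 79, 85, 87]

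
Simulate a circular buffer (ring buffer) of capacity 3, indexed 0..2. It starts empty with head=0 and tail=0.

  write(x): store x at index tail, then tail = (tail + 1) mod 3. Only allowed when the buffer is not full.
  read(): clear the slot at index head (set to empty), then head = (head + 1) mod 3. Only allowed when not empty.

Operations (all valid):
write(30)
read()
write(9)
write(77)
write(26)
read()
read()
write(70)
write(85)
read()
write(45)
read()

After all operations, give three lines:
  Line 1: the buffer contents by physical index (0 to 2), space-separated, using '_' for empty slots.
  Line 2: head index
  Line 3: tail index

write(30): buf=[30 _ _], head=0, tail=1, size=1
read(): buf=[_ _ _], head=1, tail=1, size=0
write(9): buf=[_ 9 _], head=1, tail=2, size=1
write(77): buf=[_ 9 77], head=1, tail=0, size=2
write(26): buf=[26 9 77], head=1, tail=1, size=3
read(): buf=[26 _ 77], head=2, tail=1, size=2
read(): buf=[26 _ _], head=0, tail=1, size=1
write(70): buf=[26 70 _], head=0, tail=2, size=2
write(85): buf=[26 70 85], head=0, tail=0, size=3
read(): buf=[_ 70 85], head=1, tail=0, size=2
write(45): buf=[45 70 85], head=1, tail=1, size=3
read(): buf=[45 _ 85], head=2, tail=1, size=2

Answer: 45 _ 85
2
1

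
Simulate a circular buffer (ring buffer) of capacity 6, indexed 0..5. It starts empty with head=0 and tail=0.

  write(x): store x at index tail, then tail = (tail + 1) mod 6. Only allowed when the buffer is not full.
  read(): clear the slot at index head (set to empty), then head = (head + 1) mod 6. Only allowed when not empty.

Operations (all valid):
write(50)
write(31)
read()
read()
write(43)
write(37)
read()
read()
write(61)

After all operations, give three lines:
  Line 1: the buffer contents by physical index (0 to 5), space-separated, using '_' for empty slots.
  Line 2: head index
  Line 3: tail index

write(50): buf=[50 _ _ _ _ _], head=0, tail=1, size=1
write(31): buf=[50 31 _ _ _ _], head=0, tail=2, size=2
read(): buf=[_ 31 _ _ _ _], head=1, tail=2, size=1
read(): buf=[_ _ _ _ _ _], head=2, tail=2, size=0
write(43): buf=[_ _ 43 _ _ _], head=2, tail=3, size=1
write(37): buf=[_ _ 43 37 _ _], head=2, tail=4, size=2
read(): buf=[_ _ _ 37 _ _], head=3, tail=4, size=1
read(): buf=[_ _ _ _ _ _], head=4, tail=4, size=0
write(61): buf=[_ _ _ _ 61 _], head=4, tail=5, size=1

Answer: _ _ _ _ 61 _
4
5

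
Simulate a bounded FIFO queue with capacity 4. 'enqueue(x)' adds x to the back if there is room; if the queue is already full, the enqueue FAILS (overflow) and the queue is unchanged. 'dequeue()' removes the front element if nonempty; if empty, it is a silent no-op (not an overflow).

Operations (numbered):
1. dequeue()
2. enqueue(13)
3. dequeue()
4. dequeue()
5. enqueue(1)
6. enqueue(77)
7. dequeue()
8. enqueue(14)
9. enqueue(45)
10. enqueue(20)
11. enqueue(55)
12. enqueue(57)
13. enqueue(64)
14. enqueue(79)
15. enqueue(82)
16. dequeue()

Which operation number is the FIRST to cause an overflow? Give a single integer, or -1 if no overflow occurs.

Answer: 11

Derivation:
1. dequeue(): empty, no-op, size=0
2. enqueue(13): size=1
3. dequeue(): size=0
4. dequeue(): empty, no-op, size=0
5. enqueue(1): size=1
6. enqueue(77): size=2
7. dequeue(): size=1
8. enqueue(14): size=2
9. enqueue(45): size=3
10. enqueue(20): size=4
11. enqueue(55): size=4=cap → OVERFLOW (fail)
12. enqueue(57): size=4=cap → OVERFLOW (fail)
13. enqueue(64): size=4=cap → OVERFLOW (fail)
14. enqueue(79): size=4=cap → OVERFLOW (fail)
15. enqueue(82): size=4=cap → OVERFLOW (fail)
16. dequeue(): size=3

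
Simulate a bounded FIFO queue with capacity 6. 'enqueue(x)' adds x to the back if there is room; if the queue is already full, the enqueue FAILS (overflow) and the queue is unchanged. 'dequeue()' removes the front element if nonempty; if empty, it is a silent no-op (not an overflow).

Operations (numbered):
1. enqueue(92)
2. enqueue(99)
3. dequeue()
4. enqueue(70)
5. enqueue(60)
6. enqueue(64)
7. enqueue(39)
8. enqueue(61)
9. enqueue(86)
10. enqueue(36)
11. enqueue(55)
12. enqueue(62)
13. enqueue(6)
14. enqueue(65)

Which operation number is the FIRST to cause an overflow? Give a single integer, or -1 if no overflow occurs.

Answer: 9

Derivation:
1. enqueue(92): size=1
2. enqueue(99): size=2
3. dequeue(): size=1
4. enqueue(70): size=2
5. enqueue(60): size=3
6. enqueue(64): size=4
7. enqueue(39): size=5
8. enqueue(61): size=6
9. enqueue(86): size=6=cap → OVERFLOW (fail)
10. enqueue(36): size=6=cap → OVERFLOW (fail)
11. enqueue(55): size=6=cap → OVERFLOW (fail)
12. enqueue(62): size=6=cap → OVERFLOW (fail)
13. enqueue(6): size=6=cap → OVERFLOW (fail)
14. enqueue(65): size=6=cap → OVERFLOW (fail)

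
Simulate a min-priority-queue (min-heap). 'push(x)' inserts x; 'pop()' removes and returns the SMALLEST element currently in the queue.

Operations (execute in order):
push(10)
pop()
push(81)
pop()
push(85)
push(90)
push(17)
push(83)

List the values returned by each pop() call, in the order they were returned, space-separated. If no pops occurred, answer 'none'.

Answer: 10 81

Derivation:
push(10): heap contents = [10]
pop() → 10: heap contents = []
push(81): heap contents = [81]
pop() → 81: heap contents = []
push(85): heap contents = [85]
push(90): heap contents = [85, 90]
push(17): heap contents = [17, 85, 90]
push(83): heap contents = [17, 83, 85, 90]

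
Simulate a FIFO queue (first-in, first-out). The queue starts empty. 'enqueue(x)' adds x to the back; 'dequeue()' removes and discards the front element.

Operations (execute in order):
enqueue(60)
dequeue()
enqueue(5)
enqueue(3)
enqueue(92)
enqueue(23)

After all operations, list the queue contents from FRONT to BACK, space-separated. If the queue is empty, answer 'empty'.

Answer: 5 3 92 23

Derivation:
enqueue(60): [60]
dequeue(): []
enqueue(5): [5]
enqueue(3): [5, 3]
enqueue(92): [5, 3, 92]
enqueue(23): [5, 3, 92, 23]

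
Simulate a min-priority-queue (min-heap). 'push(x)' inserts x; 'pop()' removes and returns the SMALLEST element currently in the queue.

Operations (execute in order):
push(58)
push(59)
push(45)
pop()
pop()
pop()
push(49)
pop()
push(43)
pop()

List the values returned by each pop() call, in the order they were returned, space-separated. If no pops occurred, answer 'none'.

Answer: 45 58 59 49 43

Derivation:
push(58): heap contents = [58]
push(59): heap contents = [58, 59]
push(45): heap contents = [45, 58, 59]
pop() → 45: heap contents = [58, 59]
pop() → 58: heap contents = [59]
pop() → 59: heap contents = []
push(49): heap contents = [49]
pop() → 49: heap contents = []
push(43): heap contents = [43]
pop() → 43: heap contents = []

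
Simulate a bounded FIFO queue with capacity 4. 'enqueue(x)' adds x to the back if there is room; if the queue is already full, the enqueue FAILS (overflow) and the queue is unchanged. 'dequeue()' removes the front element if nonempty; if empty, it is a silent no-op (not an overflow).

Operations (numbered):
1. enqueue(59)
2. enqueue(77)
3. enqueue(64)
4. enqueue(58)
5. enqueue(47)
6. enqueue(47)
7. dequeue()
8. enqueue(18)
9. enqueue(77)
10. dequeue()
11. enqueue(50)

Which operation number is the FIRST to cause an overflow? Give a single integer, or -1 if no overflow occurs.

1. enqueue(59): size=1
2. enqueue(77): size=2
3. enqueue(64): size=3
4. enqueue(58): size=4
5. enqueue(47): size=4=cap → OVERFLOW (fail)
6. enqueue(47): size=4=cap → OVERFLOW (fail)
7. dequeue(): size=3
8. enqueue(18): size=4
9. enqueue(77): size=4=cap → OVERFLOW (fail)
10. dequeue(): size=3
11. enqueue(50): size=4

Answer: 5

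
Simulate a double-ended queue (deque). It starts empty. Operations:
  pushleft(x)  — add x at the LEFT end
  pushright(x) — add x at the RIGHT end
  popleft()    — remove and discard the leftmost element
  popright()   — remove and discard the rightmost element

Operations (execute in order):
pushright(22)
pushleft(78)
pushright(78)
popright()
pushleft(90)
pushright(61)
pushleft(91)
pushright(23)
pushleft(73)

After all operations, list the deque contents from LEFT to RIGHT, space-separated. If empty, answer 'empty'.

Answer: 73 91 90 78 22 61 23

Derivation:
pushright(22): [22]
pushleft(78): [78, 22]
pushright(78): [78, 22, 78]
popright(): [78, 22]
pushleft(90): [90, 78, 22]
pushright(61): [90, 78, 22, 61]
pushleft(91): [91, 90, 78, 22, 61]
pushright(23): [91, 90, 78, 22, 61, 23]
pushleft(73): [73, 91, 90, 78, 22, 61, 23]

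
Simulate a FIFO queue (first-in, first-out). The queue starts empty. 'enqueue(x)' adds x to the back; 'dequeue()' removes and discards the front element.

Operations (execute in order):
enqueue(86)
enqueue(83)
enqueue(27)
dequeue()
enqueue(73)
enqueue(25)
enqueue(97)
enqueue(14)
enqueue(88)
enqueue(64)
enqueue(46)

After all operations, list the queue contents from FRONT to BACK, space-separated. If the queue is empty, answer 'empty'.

Answer: 83 27 73 25 97 14 88 64 46

Derivation:
enqueue(86): [86]
enqueue(83): [86, 83]
enqueue(27): [86, 83, 27]
dequeue(): [83, 27]
enqueue(73): [83, 27, 73]
enqueue(25): [83, 27, 73, 25]
enqueue(97): [83, 27, 73, 25, 97]
enqueue(14): [83, 27, 73, 25, 97, 14]
enqueue(88): [83, 27, 73, 25, 97, 14, 88]
enqueue(64): [83, 27, 73, 25, 97, 14, 88, 64]
enqueue(46): [83, 27, 73, 25, 97, 14, 88, 64, 46]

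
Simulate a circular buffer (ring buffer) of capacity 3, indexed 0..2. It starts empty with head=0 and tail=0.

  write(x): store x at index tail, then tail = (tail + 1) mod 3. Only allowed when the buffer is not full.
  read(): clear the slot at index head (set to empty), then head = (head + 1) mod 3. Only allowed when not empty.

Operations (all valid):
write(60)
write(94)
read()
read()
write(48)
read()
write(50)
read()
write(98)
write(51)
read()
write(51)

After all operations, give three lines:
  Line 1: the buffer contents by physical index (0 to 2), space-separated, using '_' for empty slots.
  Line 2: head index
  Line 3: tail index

write(60): buf=[60 _ _], head=0, tail=1, size=1
write(94): buf=[60 94 _], head=0, tail=2, size=2
read(): buf=[_ 94 _], head=1, tail=2, size=1
read(): buf=[_ _ _], head=2, tail=2, size=0
write(48): buf=[_ _ 48], head=2, tail=0, size=1
read(): buf=[_ _ _], head=0, tail=0, size=0
write(50): buf=[50 _ _], head=0, tail=1, size=1
read(): buf=[_ _ _], head=1, tail=1, size=0
write(98): buf=[_ 98 _], head=1, tail=2, size=1
write(51): buf=[_ 98 51], head=1, tail=0, size=2
read(): buf=[_ _ 51], head=2, tail=0, size=1
write(51): buf=[51 _ 51], head=2, tail=1, size=2

Answer: 51 _ 51
2
1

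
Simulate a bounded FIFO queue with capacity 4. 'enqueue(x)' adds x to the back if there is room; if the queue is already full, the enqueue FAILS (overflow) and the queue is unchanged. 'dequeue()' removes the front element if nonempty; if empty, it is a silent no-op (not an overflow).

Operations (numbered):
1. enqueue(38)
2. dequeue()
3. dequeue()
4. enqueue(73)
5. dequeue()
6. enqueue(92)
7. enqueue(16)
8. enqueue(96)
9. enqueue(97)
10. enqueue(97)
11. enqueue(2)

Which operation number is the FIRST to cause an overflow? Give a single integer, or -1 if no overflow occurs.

1. enqueue(38): size=1
2. dequeue(): size=0
3. dequeue(): empty, no-op, size=0
4. enqueue(73): size=1
5. dequeue(): size=0
6. enqueue(92): size=1
7. enqueue(16): size=2
8. enqueue(96): size=3
9. enqueue(97): size=4
10. enqueue(97): size=4=cap → OVERFLOW (fail)
11. enqueue(2): size=4=cap → OVERFLOW (fail)

Answer: 10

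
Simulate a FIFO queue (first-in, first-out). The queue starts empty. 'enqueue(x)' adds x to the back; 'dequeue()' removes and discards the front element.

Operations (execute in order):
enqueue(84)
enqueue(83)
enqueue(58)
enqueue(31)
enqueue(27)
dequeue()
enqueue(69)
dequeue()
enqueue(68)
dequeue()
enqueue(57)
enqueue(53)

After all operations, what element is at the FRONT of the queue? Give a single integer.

enqueue(84): queue = [84]
enqueue(83): queue = [84, 83]
enqueue(58): queue = [84, 83, 58]
enqueue(31): queue = [84, 83, 58, 31]
enqueue(27): queue = [84, 83, 58, 31, 27]
dequeue(): queue = [83, 58, 31, 27]
enqueue(69): queue = [83, 58, 31, 27, 69]
dequeue(): queue = [58, 31, 27, 69]
enqueue(68): queue = [58, 31, 27, 69, 68]
dequeue(): queue = [31, 27, 69, 68]
enqueue(57): queue = [31, 27, 69, 68, 57]
enqueue(53): queue = [31, 27, 69, 68, 57, 53]

Answer: 31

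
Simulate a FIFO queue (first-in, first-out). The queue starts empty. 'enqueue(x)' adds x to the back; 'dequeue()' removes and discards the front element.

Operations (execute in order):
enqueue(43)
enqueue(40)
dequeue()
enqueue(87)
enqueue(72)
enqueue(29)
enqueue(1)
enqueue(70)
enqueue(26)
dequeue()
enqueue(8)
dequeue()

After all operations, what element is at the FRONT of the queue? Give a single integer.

Answer: 72

Derivation:
enqueue(43): queue = [43]
enqueue(40): queue = [43, 40]
dequeue(): queue = [40]
enqueue(87): queue = [40, 87]
enqueue(72): queue = [40, 87, 72]
enqueue(29): queue = [40, 87, 72, 29]
enqueue(1): queue = [40, 87, 72, 29, 1]
enqueue(70): queue = [40, 87, 72, 29, 1, 70]
enqueue(26): queue = [40, 87, 72, 29, 1, 70, 26]
dequeue(): queue = [87, 72, 29, 1, 70, 26]
enqueue(8): queue = [87, 72, 29, 1, 70, 26, 8]
dequeue(): queue = [72, 29, 1, 70, 26, 8]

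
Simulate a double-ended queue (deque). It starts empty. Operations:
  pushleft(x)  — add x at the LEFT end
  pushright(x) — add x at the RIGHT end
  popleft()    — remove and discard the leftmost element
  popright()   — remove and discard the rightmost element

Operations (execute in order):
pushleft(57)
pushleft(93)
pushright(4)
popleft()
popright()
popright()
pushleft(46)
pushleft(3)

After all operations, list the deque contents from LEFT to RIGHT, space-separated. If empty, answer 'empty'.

pushleft(57): [57]
pushleft(93): [93, 57]
pushright(4): [93, 57, 4]
popleft(): [57, 4]
popright(): [57]
popright(): []
pushleft(46): [46]
pushleft(3): [3, 46]

Answer: 3 46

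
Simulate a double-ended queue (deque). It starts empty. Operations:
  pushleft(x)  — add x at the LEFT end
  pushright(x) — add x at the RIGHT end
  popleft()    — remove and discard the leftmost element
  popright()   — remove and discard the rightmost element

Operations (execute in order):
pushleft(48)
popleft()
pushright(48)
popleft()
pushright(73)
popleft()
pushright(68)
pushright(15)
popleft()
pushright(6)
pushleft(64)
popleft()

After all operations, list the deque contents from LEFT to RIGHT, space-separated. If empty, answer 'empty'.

Answer: 15 6

Derivation:
pushleft(48): [48]
popleft(): []
pushright(48): [48]
popleft(): []
pushright(73): [73]
popleft(): []
pushright(68): [68]
pushright(15): [68, 15]
popleft(): [15]
pushright(6): [15, 6]
pushleft(64): [64, 15, 6]
popleft(): [15, 6]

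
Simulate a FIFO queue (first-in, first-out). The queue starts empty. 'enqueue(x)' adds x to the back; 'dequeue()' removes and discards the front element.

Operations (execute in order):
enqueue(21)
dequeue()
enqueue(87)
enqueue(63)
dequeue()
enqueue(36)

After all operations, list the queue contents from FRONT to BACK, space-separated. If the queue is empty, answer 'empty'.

Answer: 63 36

Derivation:
enqueue(21): [21]
dequeue(): []
enqueue(87): [87]
enqueue(63): [87, 63]
dequeue(): [63]
enqueue(36): [63, 36]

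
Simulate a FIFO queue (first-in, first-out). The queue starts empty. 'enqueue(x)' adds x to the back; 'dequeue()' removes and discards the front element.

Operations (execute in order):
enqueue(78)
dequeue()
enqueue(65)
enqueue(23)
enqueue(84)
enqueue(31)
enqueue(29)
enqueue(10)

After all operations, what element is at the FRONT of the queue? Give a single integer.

Answer: 65

Derivation:
enqueue(78): queue = [78]
dequeue(): queue = []
enqueue(65): queue = [65]
enqueue(23): queue = [65, 23]
enqueue(84): queue = [65, 23, 84]
enqueue(31): queue = [65, 23, 84, 31]
enqueue(29): queue = [65, 23, 84, 31, 29]
enqueue(10): queue = [65, 23, 84, 31, 29, 10]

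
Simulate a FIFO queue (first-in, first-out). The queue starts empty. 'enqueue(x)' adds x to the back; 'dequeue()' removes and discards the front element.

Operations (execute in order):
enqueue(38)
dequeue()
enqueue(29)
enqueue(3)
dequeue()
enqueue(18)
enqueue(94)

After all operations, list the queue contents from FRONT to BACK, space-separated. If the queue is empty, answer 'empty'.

Answer: 3 18 94

Derivation:
enqueue(38): [38]
dequeue(): []
enqueue(29): [29]
enqueue(3): [29, 3]
dequeue(): [3]
enqueue(18): [3, 18]
enqueue(94): [3, 18, 94]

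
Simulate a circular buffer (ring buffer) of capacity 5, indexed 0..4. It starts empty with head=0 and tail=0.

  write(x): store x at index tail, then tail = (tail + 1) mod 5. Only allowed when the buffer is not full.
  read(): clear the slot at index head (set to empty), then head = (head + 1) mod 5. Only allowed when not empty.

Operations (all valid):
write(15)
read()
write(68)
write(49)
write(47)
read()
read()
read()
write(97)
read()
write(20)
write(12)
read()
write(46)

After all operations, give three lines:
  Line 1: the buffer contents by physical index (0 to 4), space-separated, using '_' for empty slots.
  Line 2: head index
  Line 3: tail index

Answer: _ 12 46 _ _
1
3

Derivation:
write(15): buf=[15 _ _ _ _], head=0, tail=1, size=1
read(): buf=[_ _ _ _ _], head=1, tail=1, size=0
write(68): buf=[_ 68 _ _ _], head=1, tail=2, size=1
write(49): buf=[_ 68 49 _ _], head=1, tail=3, size=2
write(47): buf=[_ 68 49 47 _], head=1, tail=4, size=3
read(): buf=[_ _ 49 47 _], head=2, tail=4, size=2
read(): buf=[_ _ _ 47 _], head=3, tail=4, size=1
read(): buf=[_ _ _ _ _], head=4, tail=4, size=0
write(97): buf=[_ _ _ _ 97], head=4, tail=0, size=1
read(): buf=[_ _ _ _ _], head=0, tail=0, size=0
write(20): buf=[20 _ _ _ _], head=0, tail=1, size=1
write(12): buf=[20 12 _ _ _], head=0, tail=2, size=2
read(): buf=[_ 12 _ _ _], head=1, tail=2, size=1
write(46): buf=[_ 12 46 _ _], head=1, tail=3, size=2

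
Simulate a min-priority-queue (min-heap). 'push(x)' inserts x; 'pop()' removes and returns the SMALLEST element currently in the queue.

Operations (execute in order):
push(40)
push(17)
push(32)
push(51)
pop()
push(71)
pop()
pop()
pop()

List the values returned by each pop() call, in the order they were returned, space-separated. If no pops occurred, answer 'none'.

Answer: 17 32 40 51

Derivation:
push(40): heap contents = [40]
push(17): heap contents = [17, 40]
push(32): heap contents = [17, 32, 40]
push(51): heap contents = [17, 32, 40, 51]
pop() → 17: heap contents = [32, 40, 51]
push(71): heap contents = [32, 40, 51, 71]
pop() → 32: heap contents = [40, 51, 71]
pop() → 40: heap contents = [51, 71]
pop() → 51: heap contents = [71]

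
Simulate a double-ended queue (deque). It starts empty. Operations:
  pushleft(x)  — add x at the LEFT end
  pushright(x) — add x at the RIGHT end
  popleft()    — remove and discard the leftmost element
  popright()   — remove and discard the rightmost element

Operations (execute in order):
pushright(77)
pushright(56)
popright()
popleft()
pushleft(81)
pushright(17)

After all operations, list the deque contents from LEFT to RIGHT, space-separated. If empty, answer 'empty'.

pushright(77): [77]
pushright(56): [77, 56]
popright(): [77]
popleft(): []
pushleft(81): [81]
pushright(17): [81, 17]

Answer: 81 17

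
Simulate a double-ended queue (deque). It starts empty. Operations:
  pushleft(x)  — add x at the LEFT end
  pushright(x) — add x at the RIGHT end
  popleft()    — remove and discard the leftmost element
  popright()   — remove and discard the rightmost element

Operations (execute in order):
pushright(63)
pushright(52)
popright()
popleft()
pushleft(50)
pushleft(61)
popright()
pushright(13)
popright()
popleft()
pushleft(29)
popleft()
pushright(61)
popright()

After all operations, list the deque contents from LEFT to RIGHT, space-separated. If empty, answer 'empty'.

pushright(63): [63]
pushright(52): [63, 52]
popright(): [63]
popleft(): []
pushleft(50): [50]
pushleft(61): [61, 50]
popright(): [61]
pushright(13): [61, 13]
popright(): [61]
popleft(): []
pushleft(29): [29]
popleft(): []
pushright(61): [61]
popright(): []

Answer: empty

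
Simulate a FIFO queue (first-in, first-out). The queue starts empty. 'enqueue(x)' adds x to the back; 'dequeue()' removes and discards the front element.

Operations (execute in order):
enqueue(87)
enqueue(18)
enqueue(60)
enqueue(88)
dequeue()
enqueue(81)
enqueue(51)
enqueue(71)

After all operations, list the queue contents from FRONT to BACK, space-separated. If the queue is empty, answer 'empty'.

Answer: 18 60 88 81 51 71

Derivation:
enqueue(87): [87]
enqueue(18): [87, 18]
enqueue(60): [87, 18, 60]
enqueue(88): [87, 18, 60, 88]
dequeue(): [18, 60, 88]
enqueue(81): [18, 60, 88, 81]
enqueue(51): [18, 60, 88, 81, 51]
enqueue(71): [18, 60, 88, 81, 51, 71]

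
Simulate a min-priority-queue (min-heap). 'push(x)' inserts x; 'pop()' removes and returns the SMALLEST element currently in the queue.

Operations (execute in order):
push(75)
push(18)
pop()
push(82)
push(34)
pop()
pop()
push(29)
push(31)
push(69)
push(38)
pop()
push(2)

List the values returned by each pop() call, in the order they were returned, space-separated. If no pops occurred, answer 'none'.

push(75): heap contents = [75]
push(18): heap contents = [18, 75]
pop() → 18: heap contents = [75]
push(82): heap contents = [75, 82]
push(34): heap contents = [34, 75, 82]
pop() → 34: heap contents = [75, 82]
pop() → 75: heap contents = [82]
push(29): heap contents = [29, 82]
push(31): heap contents = [29, 31, 82]
push(69): heap contents = [29, 31, 69, 82]
push(38): heap contents = [29, 31, 38, 69, 82]
pop() → 29: heap contents = [31, 38, 69, 82]
push(2): heap contents = [2, 31, 38, 69, 82]

Answer: 18 34 75 29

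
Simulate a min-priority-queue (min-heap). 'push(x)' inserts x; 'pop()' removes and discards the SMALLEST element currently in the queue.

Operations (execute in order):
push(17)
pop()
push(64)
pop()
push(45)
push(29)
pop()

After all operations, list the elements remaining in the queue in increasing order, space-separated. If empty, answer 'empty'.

push(17): heap contents = [17]
pop() → 17: heap contents = []
push(64): heap contents = [64]
pop() → 64: heap contents = []
push(45): heap contents = [45]
push(29): heap contents = [29, 45]
pop() → 29: heap contents = [45]

Answer: 45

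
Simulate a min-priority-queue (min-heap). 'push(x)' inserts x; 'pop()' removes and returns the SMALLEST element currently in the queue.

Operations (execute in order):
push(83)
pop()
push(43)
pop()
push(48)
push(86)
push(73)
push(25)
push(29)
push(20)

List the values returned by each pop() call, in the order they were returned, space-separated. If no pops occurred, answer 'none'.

push(83): heap contents = [83]
pop() → 83: heap contents = []
push(43): heap contents = [43]
pop() → 43: heap contents = []
push(48): heap contents = [48]
push(86): heap contents = [48, 86]
push(73): heap contents = [48, 73, 86]
push(25): heap contents = [25, 48, 73, 86]
push(29): heap contents = [25, 29, 48, 73, 86]
push(20): heap contents = [20, 25, 29, 48, 73, 86]

Answer: 83 43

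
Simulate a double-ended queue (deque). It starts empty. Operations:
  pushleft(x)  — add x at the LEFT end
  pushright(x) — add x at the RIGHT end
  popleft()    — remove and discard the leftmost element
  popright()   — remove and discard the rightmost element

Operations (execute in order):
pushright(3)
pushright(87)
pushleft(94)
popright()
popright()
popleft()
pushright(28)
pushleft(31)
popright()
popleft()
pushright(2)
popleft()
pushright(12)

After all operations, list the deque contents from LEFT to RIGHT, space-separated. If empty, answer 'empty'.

Answer: 12

Derivation:
pushright(3): [3]
pushright(87): [3, 87]
pushleft(94): [94, 3, 87]
popright(): [94, 3]
popright(): [94]
popleft(): []
pushright(28): [28]
pushleft(31): [31, 28]
popright(): [31]
popleft(): []
pushright(2): [2]
popleft(): []
pushright(12): [12]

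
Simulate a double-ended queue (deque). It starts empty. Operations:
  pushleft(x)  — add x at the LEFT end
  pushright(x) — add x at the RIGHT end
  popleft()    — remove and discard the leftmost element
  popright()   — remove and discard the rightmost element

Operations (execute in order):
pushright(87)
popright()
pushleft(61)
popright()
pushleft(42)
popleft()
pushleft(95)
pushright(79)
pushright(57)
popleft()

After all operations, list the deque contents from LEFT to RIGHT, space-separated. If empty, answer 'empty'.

pushright(87): [87]
popright(): []
pushleft(61): [61]
popright(): []
pushleft(42): [42]
popleft(): []
pushleft(95): [95]
pushright(79): [95, 79]
pushright(57): [95, 79, 57]
popleft(): [79, 57]

Answer: 79 57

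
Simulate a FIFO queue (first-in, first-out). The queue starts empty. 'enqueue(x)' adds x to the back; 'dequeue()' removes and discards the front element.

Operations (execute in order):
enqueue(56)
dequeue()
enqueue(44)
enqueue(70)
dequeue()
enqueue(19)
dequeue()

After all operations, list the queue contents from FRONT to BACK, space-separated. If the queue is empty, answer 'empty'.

enqueue(56): [56]
dequeue(): []
enqueue(44): [44]
enqueue(70): [44, 70]
dequeue(): [70]
enqueue(19): [70, 19]
dequeue(): [19]

Answer: 19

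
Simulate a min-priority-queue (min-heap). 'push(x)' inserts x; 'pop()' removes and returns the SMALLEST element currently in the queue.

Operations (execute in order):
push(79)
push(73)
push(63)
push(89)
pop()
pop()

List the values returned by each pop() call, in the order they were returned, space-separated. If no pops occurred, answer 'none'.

Answer: 63 73

Derivation:
push(79): heap contents = [79]
push(73): heap contents = [73, 79]
push(63): heap contents = [63, 73, 79]
push(89): heap contents = [63, 73, 79, 89]
pop() → 63: heap contents = [73, 79, 89]
pop() → 73: heap contents = [79, 89]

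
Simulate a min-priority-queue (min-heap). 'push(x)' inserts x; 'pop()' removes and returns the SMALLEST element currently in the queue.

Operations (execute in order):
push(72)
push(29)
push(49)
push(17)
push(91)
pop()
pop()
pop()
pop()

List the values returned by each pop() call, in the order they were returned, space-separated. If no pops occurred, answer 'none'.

Answer: 17 29 49 72

Derivation:
push(72): heap contents = [72]
push(29): heap contents = [29, 72]
push(49): heap contents = [29, 49, 72]
push(17): heap contents = [17, 29, 49, 72]
push(91): heap contents = [17, 29, 49, 72, 91]
pop() → 17: heap contents = [29, 49, 72, 91]
pop() → 29: heap contents = [49, 72, 91]
pop() → 49: heap contents = [72, 91]
pop() → 72: heap contents = [91]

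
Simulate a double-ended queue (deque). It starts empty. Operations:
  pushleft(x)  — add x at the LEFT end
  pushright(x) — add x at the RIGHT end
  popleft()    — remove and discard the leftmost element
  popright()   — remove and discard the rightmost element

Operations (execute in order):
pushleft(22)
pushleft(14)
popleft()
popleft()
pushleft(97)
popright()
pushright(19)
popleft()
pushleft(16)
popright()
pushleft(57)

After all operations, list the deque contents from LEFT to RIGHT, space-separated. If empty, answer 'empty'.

pushleft(22): [22]
pushleft(14): [14, 22]
popleft(): [22]
popleft(): []
pushleft(97): [97]
popright(): []
pushright(19): [19]
popleft(): []
pushleft(16): [16]
popright(): []
pushleft(57): [57]

Answer: 57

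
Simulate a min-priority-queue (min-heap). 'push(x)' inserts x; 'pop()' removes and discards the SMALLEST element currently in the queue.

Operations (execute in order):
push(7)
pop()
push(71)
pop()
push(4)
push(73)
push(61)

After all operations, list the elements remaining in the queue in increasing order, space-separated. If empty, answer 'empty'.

Answer: 4 61 73

Derivation:
push(7): heap contents = [7]
pop() → 7: heap contents = []
push(71): heap contents = [71]
pop() → 71: heap contents = []
push(4): heap contents = [4]
push(73): heap contents = [4, 73]
push(61): heap contents = [4, 61, 73]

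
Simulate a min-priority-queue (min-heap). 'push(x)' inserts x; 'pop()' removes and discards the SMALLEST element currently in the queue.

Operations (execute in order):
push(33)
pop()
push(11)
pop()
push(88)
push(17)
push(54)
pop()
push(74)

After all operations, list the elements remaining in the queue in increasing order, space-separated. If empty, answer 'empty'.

push(33): heap contents = [33]
pop() → 33: heap contents = []
push(11): heap contents = [11]
pop() → 11: heap contents = []
push(88): heap contents = [88]
push(17): heap contents = [17, 88]
push(54): heap contents = [17, 54, 88]
pop() → 17: heap contents = [54, 88]
push(74): heap contents = [54, 74, 88]

Answer: 54 74 88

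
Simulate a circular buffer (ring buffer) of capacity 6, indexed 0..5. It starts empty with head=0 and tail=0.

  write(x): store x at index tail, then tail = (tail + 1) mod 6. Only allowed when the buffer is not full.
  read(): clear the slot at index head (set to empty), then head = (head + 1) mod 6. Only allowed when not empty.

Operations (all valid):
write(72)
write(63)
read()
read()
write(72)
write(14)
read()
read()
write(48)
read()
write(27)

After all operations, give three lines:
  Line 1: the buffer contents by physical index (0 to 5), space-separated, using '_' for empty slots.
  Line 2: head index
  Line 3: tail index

Answer: _ _ _ _ _ 27
5
0

Derivation:
write(72): buf=[72 _ _ _ _ _], head=0, tail=1, size=1
write(63): buf=[72 63 _ _ _ _], head=0, tail=2, size=2
read(): buf=[_ 63 _ _ _ _], head=1, tail=2, size=1
read(): buf=[_ _ _ _ _ _], head=2, tail=2, size=0
write(72): buf=[_ _ 72 _ _ _], head=2, tail=3, size=1
write(14): buf=[_ _ 72 14 _ _], head=2, tail=4, size=2
read(): buf=[_ _ _ 14 _ _], head=3, tail=4, size=1
read(): buf=[_ _ _ _ _ _], head=4, tail=4, size=0
write(48): buf=[_ _ _ _ 48 _], head=4, tail=5, size=1
read(): buf=[_ _ _ _ _ _], head=5, tail=5, size=0
write(27): buf=[_ _ _ _ _ 27], head=5, tail=0, size=1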